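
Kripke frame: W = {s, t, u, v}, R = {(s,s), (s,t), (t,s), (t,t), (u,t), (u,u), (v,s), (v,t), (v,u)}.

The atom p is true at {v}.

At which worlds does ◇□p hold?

s: successors {s, t}; □p there: s:F, t:F. ✗
t: successors {s, t}; □p there: s:F, t:F. ✗
u: successors {t, u}; □p there: t:F, u:F. ✗
v: successors {s, t, u}; □p there: s:F, t:F, u:F. ✗

∅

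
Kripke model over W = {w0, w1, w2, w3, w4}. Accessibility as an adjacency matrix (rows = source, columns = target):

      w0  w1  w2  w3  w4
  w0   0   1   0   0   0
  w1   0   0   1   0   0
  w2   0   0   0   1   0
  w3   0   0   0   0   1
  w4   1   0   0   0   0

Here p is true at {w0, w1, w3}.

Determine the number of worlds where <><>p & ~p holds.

1

w0: <><>p is F, ~p is F. ✗
w1: <><>p is T, ~p is F. ✗
w2: <><>p is F, ~p is T. ✗
w3: <><>p is T, ~p is F. ✗
w4: <><>p is T, ~p is T. ✓
Satisfying worlds: {w4}.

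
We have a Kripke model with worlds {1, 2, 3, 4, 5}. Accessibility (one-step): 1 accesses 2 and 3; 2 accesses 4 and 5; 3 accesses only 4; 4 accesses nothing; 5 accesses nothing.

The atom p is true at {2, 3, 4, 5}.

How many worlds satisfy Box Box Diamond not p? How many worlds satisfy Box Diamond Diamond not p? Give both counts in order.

4 and 2

For Box Box Diamond not p:
1: successors {2, 3}; Box Diamond not p there: 2:F, 3:F. ✗
2: successors {4, 5}; Box Diamond not p there: 4:T, 5:T. ✓
3: successors {4}; Box Diamond not p there: 4:T. ✓
4: no successors, so Box Box Diamond not p holds vacuously. ✓
5: no successors, so Box Box Diamond not p holds vacuously. ✓
— 4 worlds.
For Box Diamond Diamond not p:
1: successors {2, 3}; Diamond Diamond not p there: 2:F, 3:F. ✗
2: successors {4, 5}; Diamond Diamond not p there: 4:F, 5:F. ✗
3: successors {4}; Diamond Diamond not p there: 4:F. ✗
4: no successors, so Box Diamond Diamond not p holds vacuously. ✓
5: no successors, so Box Diamond Diamond not p holds vacuously. ✓
— 2 worlds.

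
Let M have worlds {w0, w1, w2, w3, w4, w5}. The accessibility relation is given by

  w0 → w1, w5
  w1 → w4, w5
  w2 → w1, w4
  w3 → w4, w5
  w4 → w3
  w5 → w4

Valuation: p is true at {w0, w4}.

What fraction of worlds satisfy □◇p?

w0: successors {w1, w5}; ◇p there: w1:T, w5:T. ✓
w1: successors {w4, w5}; ◇p there: w4:F, w5:T. ✗
w2: successors {w1, w4}; ◇p there: w1:T, w4:F. ✗
w3: successors {w4, w5}; ◇p there: w4:F, w5:T. ✗
w4: successors {w3}; ◇p there: w3:T. ✓
w5: successors {w4}; ◇p there: w4:F. ✗
That's 2 of 6 worlds, so 2/6 = 1/3.

1/3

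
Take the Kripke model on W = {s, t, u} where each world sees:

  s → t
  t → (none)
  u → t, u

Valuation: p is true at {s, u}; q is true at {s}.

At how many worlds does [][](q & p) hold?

s: successors {t}; [](q & p) there: t:T. ✓
t: no successors, so [][](q & p) holds vacuously. ✓
u: successors {t, u}; [](q & p) there: t:T, u:F. ✗
Satisfying worlds: {s, t}.

2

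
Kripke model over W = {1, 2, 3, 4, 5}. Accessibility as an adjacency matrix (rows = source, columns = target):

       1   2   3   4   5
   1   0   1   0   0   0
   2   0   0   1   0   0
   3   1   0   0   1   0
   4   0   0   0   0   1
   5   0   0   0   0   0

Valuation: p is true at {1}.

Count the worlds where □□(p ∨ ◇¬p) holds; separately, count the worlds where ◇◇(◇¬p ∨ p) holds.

4 and 3

For □□(p ∨ ◇¬p):
1: successors {2}; □(p ∨ ◇¬p) there: 2:T. ✓
2: successors {3}; □(p ∨ ◇¬p) there: 3:T. ✓
3: successors {1, 4}; □(p ∨ ◇¬p) there: 1:T, 4:F. ✗
4: successors {5}; □(p ∨ ◇¬p) there: 5:T. ✓
5: no successors, so □□(p ∨ ◇¬p) holds vacuously. ✓
— 4 worlds.
For ◇◇(◇¬p ∨ p):
1: successors {2}; ◇(◇¬p ∨ p) there: 2:T. ✓
2: successors {3}; ◇(◇¬p ∨ p) there: 3:T. ✓
3: successors {1, 4}; ◇(◇¬p ∨ p) there: 1:T, 4:F. ✓
4: successors {5}; ◇(◇¬p ∨ p) there: 5:F. ✗
5: no successors, so ◇◇(◇¬p ∨ p) fails. ✗
— 3 worlds.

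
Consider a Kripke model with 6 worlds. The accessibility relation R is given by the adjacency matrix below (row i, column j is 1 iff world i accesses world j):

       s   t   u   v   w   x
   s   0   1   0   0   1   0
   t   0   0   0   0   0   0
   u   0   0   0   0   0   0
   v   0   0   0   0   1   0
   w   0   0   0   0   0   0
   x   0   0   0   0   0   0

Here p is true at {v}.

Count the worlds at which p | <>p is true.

1

s: p is F, <>p is F. ✗
t: p is F, <>p is F. ✗
u: p is F, <>p is F. ✗
v: p is T, <>p is F. ✓
w: p is F, <>p is F. ✗
x: p is F, <>p is F. ✗
Satisfying worlds: {v}.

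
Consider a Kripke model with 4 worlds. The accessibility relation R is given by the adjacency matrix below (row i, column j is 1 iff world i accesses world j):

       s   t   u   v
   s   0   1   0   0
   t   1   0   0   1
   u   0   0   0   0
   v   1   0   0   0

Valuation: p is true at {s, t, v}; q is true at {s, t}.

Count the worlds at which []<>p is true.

4

s: successors {t}; <>p there: t:T. ✓
t: successors {s, v}; <>p there: s:T, v:T. ✓
u: no successors, so []<>p holds vacuously. ✓
v: successors {s}; <>p there: s:T. ✓
Satisfying worlds: {s, t, u, v}.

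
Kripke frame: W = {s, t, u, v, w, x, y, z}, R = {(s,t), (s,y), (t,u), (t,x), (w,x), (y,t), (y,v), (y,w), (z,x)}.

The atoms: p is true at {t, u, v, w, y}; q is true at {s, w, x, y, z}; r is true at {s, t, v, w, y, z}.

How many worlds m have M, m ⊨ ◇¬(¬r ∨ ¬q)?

2

s: successors {t, y}; ¬(¬r ∨ ¬q) there: t:F, y:T. ✓
t: successors {u, x}; ¬(¬r ∨ ¬q) there: u:F, x:F. ✗
u: no successors, so ◇¬(¬r ∨ ¬q) fails. ✗
v: no successors, so ◇¬(¬r ∨ ¬q) fails. ✗
w: successors {x}; ¬(¬r ∨ ¬q) there: x:F. ✗
x: no successors, so ◇¬(¬r ∨ ¬q) fails. ✗
y: successors {t, v, w}; ¬(¬r ∨ ¬q) there: t:F, v:F, w:T. ✓
z: successors {x}; ¬(¬r ∨ ¬q) there: x:F. ✗
Satisfying worlds: {s, y}.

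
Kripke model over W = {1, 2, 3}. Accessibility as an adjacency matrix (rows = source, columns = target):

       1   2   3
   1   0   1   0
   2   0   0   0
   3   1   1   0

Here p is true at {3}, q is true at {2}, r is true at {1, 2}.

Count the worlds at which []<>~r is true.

1: successors {2}; <>~r there: 2:F. ✗
2: no successors, so []<>~r holds vacuously. ✓
3: successors {1, 2}; <>~r there: 1:F, 2:F. ✗
Satisfying worlds: {2}.

1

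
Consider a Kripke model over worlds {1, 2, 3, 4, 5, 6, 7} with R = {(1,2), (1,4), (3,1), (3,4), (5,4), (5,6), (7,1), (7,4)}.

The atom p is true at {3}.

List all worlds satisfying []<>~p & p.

1: []<>~p is F, p is F. ✗
2: []<>~p is T, p is F. ✗
3: []<>~p is F, p is T. ✗
4: []<>~p is T, p is F. ✗
5: []<>~p is F, p is F. ✗
6: []<>~p is T, p is F. ✗
7: []<>~p is F, p is F. ✗

∅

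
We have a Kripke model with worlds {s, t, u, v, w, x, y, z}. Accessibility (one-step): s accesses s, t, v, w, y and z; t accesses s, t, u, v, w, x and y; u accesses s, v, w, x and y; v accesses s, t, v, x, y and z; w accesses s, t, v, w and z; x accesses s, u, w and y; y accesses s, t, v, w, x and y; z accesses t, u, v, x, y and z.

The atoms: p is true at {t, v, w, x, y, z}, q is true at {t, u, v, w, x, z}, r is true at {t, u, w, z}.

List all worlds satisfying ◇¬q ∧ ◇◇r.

s: ◇¬q is T, ◇◇r is T. ✓
t: ◇¬q is T, ◇◇r is T. ✓
u: ◇¬q is T, ◇◇r is T. ✓
v: ◇¬q is T, ◇◇r is T. ✓
w: ◇¬q is T, ◇◇r is T. ✓
x: ◇¬q is T, ◇◇r is T. ✓
y: ◇¬q is T, ◇◇r is T. ✓
z: ◇¬q is T, ◇◇r is T. ✓

{s, t, u, v, w, x, y, z}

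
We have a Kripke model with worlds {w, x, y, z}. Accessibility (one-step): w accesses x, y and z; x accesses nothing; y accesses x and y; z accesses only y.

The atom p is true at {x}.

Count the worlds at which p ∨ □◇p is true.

w: p is F, □◇p is F. ✗
x: p is T, □◇p is T. ✓
y: p is F, □◇p is F. ✗
z: p is F, □◇p is T. ✓
Satisfying worlds: {x, z}.

2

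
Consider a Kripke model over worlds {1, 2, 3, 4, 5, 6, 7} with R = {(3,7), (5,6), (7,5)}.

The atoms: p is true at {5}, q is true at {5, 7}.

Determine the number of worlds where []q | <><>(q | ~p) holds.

6

1: []q is T, <><>(q | ~p) is F. ✓
2: []q is T, <><>(q | ~p) is F. ✓
3: []q is T, <><>(q | ~p) is T. ✓
4: []q is T, <><>(q | ~p) is F. ✓
5: []q is F, <><>(q | ~p) is F. ✗
6: []q is T, <><>(q | ~p) is F. ✓
7: []q is T, <><>(q | ~p) is T. ✓
Satisfying worlds: {1, 2, 3, 4, 6, 7}.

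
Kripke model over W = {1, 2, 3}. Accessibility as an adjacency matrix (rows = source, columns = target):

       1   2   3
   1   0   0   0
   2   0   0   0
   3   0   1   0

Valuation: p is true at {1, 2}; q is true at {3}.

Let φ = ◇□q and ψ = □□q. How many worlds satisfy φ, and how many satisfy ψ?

For ◇□q:
1: no successors, so ◇□q fails. ✗
2: no successors, so ◇□q fails. ✗
3: successors {2}; □q there: 2:T. ✓
— 1 world.
For □□q:
1: no successors, so □□q holds vacuously. ✓
2: no successors, so □□q holds vacuously. ✓
3: successors {2}; □q there: 2:T. ✓
— 3 worlds.

1 and 3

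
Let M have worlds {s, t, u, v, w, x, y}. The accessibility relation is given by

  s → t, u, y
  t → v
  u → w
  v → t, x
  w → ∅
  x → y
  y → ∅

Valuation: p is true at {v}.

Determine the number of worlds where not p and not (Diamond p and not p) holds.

5

s: not p is T, not (Diamond p and not p) is T. ✓
t: not p is T, not (Diamond p and not p) is F. ✗
u: not p is T, not (Diamond p and not p) is T. ✓
v: not p is F, not (Diamond p and not p) is T. ✗
w: not p is T, not (Diamond p and not p) is T. ✓
x: not p is T, not (Diamond p and not p) is T. ✓
y: not p is T, not (Diamond p and not p) is T. ✓
Satisfying worlds: {s, u, w, x, y}.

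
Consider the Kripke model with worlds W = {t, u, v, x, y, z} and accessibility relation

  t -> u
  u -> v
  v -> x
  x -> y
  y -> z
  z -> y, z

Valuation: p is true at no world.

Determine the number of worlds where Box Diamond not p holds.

t: successors {u}; Diamond not p there: u:T. ✓
u: successors {v}; Diamond not p there: v:T. ✓
v: successors {x}; Diamond not p there: x:T. ✓
x: successors {y}; Diamond not p there: y:T. ✓
y: successors {z}; Diamond not p there: z:T. ✓
z: successors {y, z}; Diamond not p there: y:T, z:T. ✓
Satisfying worlds: {t, u, v, x, y, z}.

6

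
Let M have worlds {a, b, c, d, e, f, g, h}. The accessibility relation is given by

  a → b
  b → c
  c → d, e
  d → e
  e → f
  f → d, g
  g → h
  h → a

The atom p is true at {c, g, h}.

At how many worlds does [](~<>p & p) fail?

a: successors {b}; ~<>p & p there: b:F. ✗
b: successors {c}; ~<>p & p there: c:T. ✓
c: successors {d, e}; ~<>p & p there: d:F, e:F. ✗
d: successors {e}; ~<>p & p there: e:F. ✗
e: successors {f}; ~<>p & p there: f:F. ✗
f: successors {d, g}; ~<>p & p there: d:F, g:F. ✗
g: successors {h}; ~<>p & p there: h:T. ✓
h: successors {a}; ~<>p & p there: a:F. ✗
Satisfying worlds: {b, g}.
So [](~<>p & p) fails at the other 6 worlds.

6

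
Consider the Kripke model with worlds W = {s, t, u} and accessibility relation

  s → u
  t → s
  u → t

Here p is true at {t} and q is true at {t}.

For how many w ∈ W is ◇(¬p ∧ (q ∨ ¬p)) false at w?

1

s: successors {u}; ¬p ∧ (q ∨ ¬p) there: u:T. ✓
t: successors {s}; ¬p ∧ (q ∨ ¬p) there: s:T. ✓
u: successors {t}; ¬p ∧ (q ∨ ¬p) there: t:F. ✗
Satisfying worlds: {s, t}.
So ◇(¬p ∧ (q ∨ ¬p)) fails at the other 1 world.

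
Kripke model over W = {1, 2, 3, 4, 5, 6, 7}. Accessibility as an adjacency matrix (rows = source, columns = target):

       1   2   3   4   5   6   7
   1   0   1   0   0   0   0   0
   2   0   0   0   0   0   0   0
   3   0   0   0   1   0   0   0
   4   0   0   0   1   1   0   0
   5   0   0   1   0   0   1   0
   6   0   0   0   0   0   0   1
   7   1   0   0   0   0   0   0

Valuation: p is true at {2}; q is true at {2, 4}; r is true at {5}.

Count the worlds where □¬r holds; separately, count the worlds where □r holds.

6 and 1

For □¬r:
1: successors {2}; ¬r there: 2:T. ✓
2: no successors, so □¬r holds vacuously. ✓
3: successors {4}; ¬r there: 4:T. ✓
4: successors {4, 5}; ¬r there: 4:T, 5:F. ✗
5: successors {3, 6}; ¬r there: 3:T, 6:T. ✓
6: successors {7}; ¬r there: 7:T. ✓
7: successors {1}; ¬r there: 1:T. ✓
— 6 worlds.
For □r:
1: successors {2}; r there: 2:F. ✗
2: no successors, so □r holds vacuously. ✓
3: successors {4}; r there: 4:F. ✗
4: successors {4, 5}; r there: 4:F, 5:T. ✗
5: successors {3, 6}; r there: 3:F, 6:F. ✗
6: successors {7}; r there: 7:F. ✗
7: successors {1}; r there: 1:F. ✗
— 1 world.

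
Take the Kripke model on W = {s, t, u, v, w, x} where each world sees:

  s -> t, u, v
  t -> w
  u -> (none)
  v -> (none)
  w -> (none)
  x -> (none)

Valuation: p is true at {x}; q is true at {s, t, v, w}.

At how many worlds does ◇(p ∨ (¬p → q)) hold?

2

s: successors {t, u, v}; p ∨ (¬p → q) there: t:T, u:F, v:T. ✓
t: successors {w}; p ∨ (¬p → q) there: w:T. ✓
u: no successors, so ◇(p ∨ (¬p → q)) fails. ✗
v: no successors, so ◇(p ∨ (¬p → q)) fails. ✗
w: no successors, so ◇(p ∨ (¬p → q)) fails. ✗
x: no successors, so ◇(p ∨ (¬p → q)) fails. ✗
Satisfying worlds: {s, t}.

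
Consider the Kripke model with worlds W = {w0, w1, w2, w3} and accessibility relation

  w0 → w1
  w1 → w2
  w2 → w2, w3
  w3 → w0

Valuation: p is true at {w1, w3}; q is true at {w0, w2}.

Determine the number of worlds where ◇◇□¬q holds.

w0: successors {w1}; ◇□¬q there: w1:F. ✗
w1: successors {w2}; ◇□¬q there: w2:F. ✗
w2: successors {w2, w3}; ◇□¬q there: w2:F, w3:T. ✓
w3: successors {w0}; ◇□¬q there: w0:F. ✗
Satisfying worlds: {w2}.

1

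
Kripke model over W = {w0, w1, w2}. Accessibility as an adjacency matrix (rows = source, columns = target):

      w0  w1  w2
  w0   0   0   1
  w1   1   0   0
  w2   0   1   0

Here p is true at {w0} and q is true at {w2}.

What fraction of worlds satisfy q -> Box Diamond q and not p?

2/3

w0: q is F, Box Diamond q and not p is F. ✓
w1: q is F, Box Diamond q and not p is T. ✓
w2: q is T, Box Diamond q and not p is F. ✗
That's 2 of 3 worlds, so 2/3.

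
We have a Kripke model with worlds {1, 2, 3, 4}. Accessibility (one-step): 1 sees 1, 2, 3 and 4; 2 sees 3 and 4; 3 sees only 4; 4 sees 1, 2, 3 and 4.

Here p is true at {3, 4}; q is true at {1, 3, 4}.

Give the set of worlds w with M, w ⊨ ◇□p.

{1, 2, 4}

1: successors {1, 2, 3, 4}; □p there: 1:F, 2:T, 3:T, 4:F. ✓
2: successors {3, 4}; □p there: 3:T, 4:F. ✓
3: successors {4}; □p there: 4:F. ✗
4: successors {1, 2, 3, 4}; □p there: 1:F, 2:T, 3:T, 4:F. ✓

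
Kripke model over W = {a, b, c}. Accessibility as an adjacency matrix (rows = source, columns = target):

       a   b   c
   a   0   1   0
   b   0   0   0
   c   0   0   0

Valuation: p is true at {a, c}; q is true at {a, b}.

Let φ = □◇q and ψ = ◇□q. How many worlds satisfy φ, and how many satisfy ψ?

2 and 1

For □◇q:
a: successors {b}; ◇q there: b:F. ✗
b: no successors, so □◇q holds vacuously. ✓
c: no successors, so □◇q holds vacuously. ✓
— 2 worlds.
For ◇□q:
a: successors {b}; □q there: b:T. ✓
b: no successors, so ◇□q fails. ✗
c: no successors, so ◇□q fails. ✗
— 1 world.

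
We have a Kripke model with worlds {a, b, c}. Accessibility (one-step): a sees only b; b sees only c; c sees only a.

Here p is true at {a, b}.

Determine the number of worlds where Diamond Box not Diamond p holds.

a: successors {b}; Box not Diamond p there: b:F. ✗
b: successors {c}; Box not Diamond p there: c:F. ✗
c: successors {a}; Box not Diamond p there: a:T. ✓
Satisfying worlds: {c}.

1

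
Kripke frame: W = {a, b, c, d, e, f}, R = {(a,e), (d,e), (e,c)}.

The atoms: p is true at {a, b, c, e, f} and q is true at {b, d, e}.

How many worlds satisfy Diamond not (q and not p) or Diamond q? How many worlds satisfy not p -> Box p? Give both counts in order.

3 and 6

For Diamond not (q and not p) or Diamond q:
a: Diamond not (q and not p) is T, Diamond q is T. ✓
b: Diamond not (q and not p) is F, Diamond q is F. ✗
c: Diamond not (q and not p) is F, Diamond q is F. ✗
d: Diamond not (q and not p) is T, Diamond q is T. ✓
e: Diamond not (q and not p) is T, Diamond q is F. ✓
f: Diamond not (q and not p) is F, Diamond q is F. ✗
— 3 worlds.
For not p -> Box p:
a: not p is F, Box p is T. ✓
b: not p is F, Box p is T. ✓
c: not p is F, Box p is T. ✓
d: not p is T, Box p is T. ✓
e: not p is F, Box p is T. ✓
f: not p is F, Box p is T. ✓
— 6 worlds.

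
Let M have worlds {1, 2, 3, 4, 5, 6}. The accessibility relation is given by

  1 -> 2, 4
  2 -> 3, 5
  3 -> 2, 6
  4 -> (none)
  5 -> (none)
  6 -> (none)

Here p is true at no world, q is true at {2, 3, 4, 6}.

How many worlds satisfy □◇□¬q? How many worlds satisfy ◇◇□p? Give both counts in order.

For □◇□¬q:
1: successors {2, 4}; ◇□¬q there: 2:T, 4:F. ✗
2: successors {3, 5}; ◇□¬q there: 3:T, 5:F. ✗
3: successors {2, 6}; ◇□¬q there: 2:T, 6:F. ✗
4: no successors, so □◇□¬q holds vacuously. ✓
5: no successors, so □◇□¬q holds vacuously. ✓
6: no successors, so □◇□¬q holds vacuously. ✓
— 3 worlds.
For ◇◇□p:
1: successors {2, 4}; ◇□p there: 2:T, 4:F. ✓
2: successors {3, 5}; ◇□p there: 3:T, 5:F. ✓
3: successors {2, 6}; ◇□p there: 2:T, 6:F. ✓
4: no successors, so ◇◇□p fails. ✗
5: no successors, so ◇◇□p fails. ✗
6: no successors, so ◇◇□p fails. ✗
— 3 worlds.

3 and 3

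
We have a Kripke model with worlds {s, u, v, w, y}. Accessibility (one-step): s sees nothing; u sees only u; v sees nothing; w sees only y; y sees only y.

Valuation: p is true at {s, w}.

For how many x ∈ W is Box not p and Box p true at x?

s: Box not p is T, Box p is T. ✓
u: Box not p is T, Box p is F. ✗
v: Box not p is T, Box p is T. ✓
w: Box not p is T, Box p is F. ✗
y: Box not p is T, Box p is F. ✗
Satisfying worlds: {s, v}.

2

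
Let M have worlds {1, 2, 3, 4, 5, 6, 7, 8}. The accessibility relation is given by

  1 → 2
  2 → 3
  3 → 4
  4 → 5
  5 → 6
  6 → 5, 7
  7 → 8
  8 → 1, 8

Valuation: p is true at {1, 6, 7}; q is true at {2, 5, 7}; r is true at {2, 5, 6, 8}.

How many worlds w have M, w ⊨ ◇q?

1: successors {2}; q there: 2:T. ✓
2: successors {3}; q there: 3:F. ✗
3: successors {4}; q there: 4:F. ✗
4: successors {5}; q there: 5:T. ✓
5: successors {6}; q there: 6:F. ✗
6: successors {5, 7}; q there: 5:T, 7:T. ✓
7: successors {8}; q there: 8:F. ✗
8: successors {1, 8}; q there: 1:F, 8:F. ✗
Satisfying worlds: {1, 4, 6}.

3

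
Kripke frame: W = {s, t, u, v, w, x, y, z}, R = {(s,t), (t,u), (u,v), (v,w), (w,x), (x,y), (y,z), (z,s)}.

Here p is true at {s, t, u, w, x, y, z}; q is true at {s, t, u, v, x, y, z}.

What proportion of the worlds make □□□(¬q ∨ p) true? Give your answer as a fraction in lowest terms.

7/8

s: successors {t}; □□(¬q ∨ p) there: t:F. ✗
t: successors {u}; □□(¬q ∨ p) there: u:T. ✓
u: successors {v}; □□(¬q ∨ p) there: v:T. ✓
v: successors {w}; □□(¬q ∨ p) there: w:T. ✓
w: successors {x}; □□(¬q ∨ p) there: x:T. ✓
x: successors {y}; □□(¬q ∨ p) there: y:T. ✓
y: successors {z}; □□(¬q ∨ p) there: z:T. ✓
z: successors {s}; □□(¬q ∨ p) there: s:T. ✓
That's 7 of 8 worlds, so 7/8.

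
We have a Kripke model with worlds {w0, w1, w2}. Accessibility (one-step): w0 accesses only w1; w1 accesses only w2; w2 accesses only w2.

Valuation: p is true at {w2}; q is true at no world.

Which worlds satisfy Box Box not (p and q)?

{w0, w1, w2}

w0: successors {w1}; Box not (p and q) there: w1:T. ✓
w1: successors {w2}; Box not (p and q) there: w2:T. ✓
w2: successors {w2}; Box not (p and q) there: w2:T. ✓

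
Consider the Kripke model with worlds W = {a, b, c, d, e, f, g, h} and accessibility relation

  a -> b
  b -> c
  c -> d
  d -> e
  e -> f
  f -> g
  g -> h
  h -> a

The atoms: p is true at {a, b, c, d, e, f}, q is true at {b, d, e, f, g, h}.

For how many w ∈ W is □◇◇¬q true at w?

a: successors {b}; ◇◇¬q there: b:F. ✗
b: successors {c}; ◇◇¬q there: c:F. ✗
c: successors {d}; ◇◇¬q there: d:F. ✗
d: successors {e}; ◇◇¬q there: e:F. ✗
e: successors {f}; ◇◇¬q there: f:F. ✗
f: successors {g}; ◇◇¬q there: g:T. ✓
g: successors {h}; ◇◇¬q there: h:F. ✗
h: successors {a}; ◇◇¬q there: a:T. ✓
Satisfying worlds: {f, h}.

2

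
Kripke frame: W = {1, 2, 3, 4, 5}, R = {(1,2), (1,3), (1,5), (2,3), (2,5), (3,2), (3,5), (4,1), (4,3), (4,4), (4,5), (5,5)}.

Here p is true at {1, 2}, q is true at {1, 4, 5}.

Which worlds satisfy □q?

{5}

1: successors {2, 3, 5}; q there: 2:F, 3:F, 5:T. ✗
2: successors {3, 5}; q there: 3:F, 5:T. ✗
3: successors {2, 5}; q there: 2:F, 5:T. ✗
4: successors {1, 3, 4, 5}; q there: 1:T, 3:F, 4:T, 5:T. ✗
5: successors {5}; q there: 5:T. ✓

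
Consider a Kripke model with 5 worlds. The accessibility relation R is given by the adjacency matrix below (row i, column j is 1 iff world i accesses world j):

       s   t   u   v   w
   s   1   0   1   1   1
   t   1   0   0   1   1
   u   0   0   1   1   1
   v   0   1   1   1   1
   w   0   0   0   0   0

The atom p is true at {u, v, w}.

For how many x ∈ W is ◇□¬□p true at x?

4

s: successors {s, u, v, w}; □¬□p there: s:F, u:F, v:F, w:T. ✓
t: successors {s, v, w}; □¬□p there: s:F, v:F, w:T. ✓
u: successors {u, v, w}; □¬□p there: u:F, v:F, w:T. ✓
v: successors {t, u, v, w}; □¬□p there: t:F, u:F, v:F, w:T. ✓
w: no successors, so ◇□¬□p fails. ✗
Satisfying worlds: {s, t, u, v}.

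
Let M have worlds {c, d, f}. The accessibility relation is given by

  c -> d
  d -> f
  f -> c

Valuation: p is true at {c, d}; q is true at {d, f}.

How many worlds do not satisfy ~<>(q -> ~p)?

c: <>(q -> ~p) is F. ✓
d: <>(q -> ~p) is T. ✗
f: <>(q -> ~p) is T. ✗
Satisfying worlds: {c}.
So ~<>(q -> ~p) fails at the other 2 worlds.

2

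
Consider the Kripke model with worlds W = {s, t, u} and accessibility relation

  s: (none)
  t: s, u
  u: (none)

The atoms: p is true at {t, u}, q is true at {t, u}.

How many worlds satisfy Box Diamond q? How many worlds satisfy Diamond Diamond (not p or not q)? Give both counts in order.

2 and 0

For Box Diamond q:
s: no successors, so Box Diamond q holds vacuously. ✓
t: successors {s, u}; Diamond q there: s:F, u:F. ✗
u: no successors, so Box Diamond q holds vacuously. ✓
— 2 worlds.
For Diamond Diamond (not p or not q):
s: no successors, so Diamond Diamond (not p or not q) fails. ✗
t: successors {s, u}; Diamond (not p or not q) there: s:F, u:F. ✗
u: no successors, so Diamond Diamond (not p or not q) fails. ✗
— 0 worlds.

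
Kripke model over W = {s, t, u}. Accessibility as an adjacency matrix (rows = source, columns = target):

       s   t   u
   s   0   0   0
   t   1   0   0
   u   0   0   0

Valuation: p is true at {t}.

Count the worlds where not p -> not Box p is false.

s: not p is T, not Box p is F. ✗
t: not p is F, not Box p is T. ✓
u: not p is T, not Box p is F. ✗
Satisfying worlds: {t}.
So not p -> not Box p fails at the other 2 worlds.

2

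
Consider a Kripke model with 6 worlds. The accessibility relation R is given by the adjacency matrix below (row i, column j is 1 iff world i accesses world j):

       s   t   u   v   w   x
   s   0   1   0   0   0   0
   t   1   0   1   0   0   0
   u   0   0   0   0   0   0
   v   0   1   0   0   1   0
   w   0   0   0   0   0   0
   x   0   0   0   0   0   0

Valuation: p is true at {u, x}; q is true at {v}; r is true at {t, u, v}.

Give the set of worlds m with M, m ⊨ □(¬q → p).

s: successors {t}; ¬q → p there: t:F. ✗
t: successors {s, u}; ¬q → p there: s:F, u:T. ✗
u: no successors, so □(¬q → p) holds vacuously. ✓
v: successors {t, w}; ¬q → p there: t:F, w:F. ✗
w: no successors, so □(¬q → p) holds vacuously. ✓
x: no successors, so □(¬q → p) holds vacuously. ✓

{u, w, x}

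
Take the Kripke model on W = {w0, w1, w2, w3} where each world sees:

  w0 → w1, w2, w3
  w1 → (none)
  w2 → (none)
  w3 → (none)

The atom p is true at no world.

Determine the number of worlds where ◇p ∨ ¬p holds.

w0: ◇p is F, ¬p is T. ✓
w1: ◇p is F, ¬p is T. ✓
w2: ◇p is F, ¬p is T. ✓
w3: ◇p is F, ¬p is T. ✓
Satisfying worlds: {w0, w1, w2, w3}.

4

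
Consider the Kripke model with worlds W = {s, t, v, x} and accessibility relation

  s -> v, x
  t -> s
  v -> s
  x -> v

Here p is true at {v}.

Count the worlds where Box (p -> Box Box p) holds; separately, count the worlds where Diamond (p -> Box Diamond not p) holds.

For Box (p -> Box Box p):
s: successors {v, x}; p -> Box Box p there: v:F, x:T. ✗
t: successors {s}; p -> Box Box p there: s:T. ✓
v: successors {s}; p -> Box Box p there: s:T. ✓
x: successors {v}; p -> Box Box p there: v:F. ✗
— 2 worlds.
For Diamond (p -> Box Diamond not p):
s: successors {v, x}; p -> Box Diamond not p there: v:T, x:T. ✓
t: successors {s}; p -> Box Diamond not p there: s:T. ✓
v: successors {s}; p -> Box Diamond not p there: s:T. ✓
x: successors {v}; p -> Box Diamond not p there: v:T. ✓
— 4 worlds.

2 and 4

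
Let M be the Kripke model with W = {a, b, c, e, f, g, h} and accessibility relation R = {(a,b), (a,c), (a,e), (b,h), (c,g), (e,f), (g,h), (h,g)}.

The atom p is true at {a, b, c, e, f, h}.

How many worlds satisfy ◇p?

a: successors {b, c, e}; p there: b:T, c:T, e:T. ✓
b: successors {h}; p there: h:T. ✓
c: successors {g}; p there: g:F. ✗
e: successors {f}; p there: f:T. ✓
f: no successors, so ◇p fails. ✗
g: successors {h}; p there: h:T. ✓
h: successors {g}; p there: g:F. ✗
Satisfying worlds: {a, b, e, g}.

4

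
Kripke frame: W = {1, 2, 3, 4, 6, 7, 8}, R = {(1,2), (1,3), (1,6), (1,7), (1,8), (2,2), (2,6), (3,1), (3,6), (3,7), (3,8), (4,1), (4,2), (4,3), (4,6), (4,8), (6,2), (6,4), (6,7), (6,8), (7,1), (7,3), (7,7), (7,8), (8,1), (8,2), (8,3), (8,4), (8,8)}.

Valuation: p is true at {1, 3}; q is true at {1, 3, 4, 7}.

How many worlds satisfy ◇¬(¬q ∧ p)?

1: successors {2, 3, 6, 7, 8}; ¬(¬q ∧ p) there: 2:T, 3:T, 6:T, 7:T, 8:T. ✓
2: successors {2, 6}; ¬(¬q ∧ p) there: 2:T, 6:T. ✓
3: successors {1, 6, 7, 8}; ¬(¬q ∧ p) there: 1:T, 6:T, 7:T, 8:T. ✓
4: successors {1, 2, 3, 6, 8}; ¬(¬q ∧ p) there: 1:T, 2:T, 3:T, 6:T, 8:T. ✓
6: successors {2, 4, 7, 8}; ¬(¬q ∧ p) there: 2:T, 4:T, 7:T, 8:T. ✓
7: successors {1, 3, 7, 8}; ¬(¬q ∧ p) there: 1:T, 3:T, 7:T, 8:T. ✓
8: successors {1, 2, 3, 4, 8}; ¬(¬q ∧ p) there: 1:T, 2:T, 3:T, 4:T, 8:T. ✓
Satisfying worlds: {1, 2, 3, 4, 6, 7, 8}.

7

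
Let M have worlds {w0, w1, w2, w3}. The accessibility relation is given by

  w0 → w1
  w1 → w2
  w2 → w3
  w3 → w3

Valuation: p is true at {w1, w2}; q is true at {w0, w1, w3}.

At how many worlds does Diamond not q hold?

w0: successors {w1}; not q there: w1:F. ✗
w1: successors {w2}; not q there: w2:T. ✓
w2: successors {w3}; not q there: w3:F. ✗
w3: successors {w3}; not q there: w3:F. ✗
Satisfying worlds: {w1}.

1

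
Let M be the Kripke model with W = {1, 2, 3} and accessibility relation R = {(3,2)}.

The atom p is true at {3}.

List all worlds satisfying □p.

{1, 2}

1: no successors, so □p holds vacuously. ✓
2: no successors, so □p holds vacuously. ✓
3: successors {2}; p there: 2:F. ✗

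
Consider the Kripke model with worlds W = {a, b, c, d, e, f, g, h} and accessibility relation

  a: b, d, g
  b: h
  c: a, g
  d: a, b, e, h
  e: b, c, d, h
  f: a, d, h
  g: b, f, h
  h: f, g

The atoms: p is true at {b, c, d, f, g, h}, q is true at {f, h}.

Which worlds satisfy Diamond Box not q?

{c, d, e, f}

a: successors {b, d, g}; Box not q there: b:F, d:F, g:F. ✗
b: successors {h}; Box not q there: h:F. ✗
c: successors {a, g}; Box not q there: a:T, g:F. ✓
d: successors {a, b, e, h}; Box not q there: a:T, b:F, e:F, h:F. ✓
e: successors {b, c, d, h}; Box not q there: b:F, c:T, d:F, h:F. ✓
f: successors {a, d, h}; Box not q there: a:T, d:F, h:F. ✓
g: successors {b, f, h}; Box not q there: b:F, f:F, h:F. ✗
h: successors {f, g}; Box not q there: f:F, g:F. ✗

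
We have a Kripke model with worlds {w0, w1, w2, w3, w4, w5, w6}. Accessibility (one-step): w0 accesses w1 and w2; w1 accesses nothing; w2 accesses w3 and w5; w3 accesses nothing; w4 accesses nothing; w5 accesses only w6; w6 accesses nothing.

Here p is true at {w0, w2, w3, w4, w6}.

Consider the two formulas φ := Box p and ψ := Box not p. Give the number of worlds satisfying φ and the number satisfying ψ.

For Box p:
w0: successors {w1, w2}; p there: w1:F, w2:T. ✗
w1: no successors, so Box p holds vacuously. ✓
w2: successors {w3, w5}; p there: w3:T, w5:F. ✗
w3: no successors, so Box p holds vacuously. ✓
w4: no successors, so Box p holds vacuously. ✓
w5: successors {w6}; p there: w6:T. ✓
w6: no successors, so Box p holds vacuously. ✓
— 5 worlds.
For Box not p:
w0: successors {w1, w2}; not p there: w1:T, w2:F. ✗
w1: no successors, so Box not p holds vacuously. ✓
w2: successors {w3, w5}; not p there: w3:F, w5:T. ✗
w3: no successors, so Box not p holds vacuously. ✓
w4: no successors, so Box not p holds vacuously. ✓
w5: successors {w6}; not p there: w6:F. ✗
w6: no successors, so Box not p holds vacuously. ✓
— 4 worlds.

5 and 4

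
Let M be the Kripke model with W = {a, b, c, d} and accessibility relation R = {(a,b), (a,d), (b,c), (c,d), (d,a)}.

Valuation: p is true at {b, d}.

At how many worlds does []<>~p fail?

a: successors {b, d}; <>~p there: b:T, d:T. ✓
b: successors {c}; <>~p there: c:F. ✗
c: successors {d}; <>~p there: d:T. ✓
d: successors {a}; <>~p there: a:F. ✗
Satisfying worlds: {a, c}.
So []<>~p fails at the other 2 worlds.

2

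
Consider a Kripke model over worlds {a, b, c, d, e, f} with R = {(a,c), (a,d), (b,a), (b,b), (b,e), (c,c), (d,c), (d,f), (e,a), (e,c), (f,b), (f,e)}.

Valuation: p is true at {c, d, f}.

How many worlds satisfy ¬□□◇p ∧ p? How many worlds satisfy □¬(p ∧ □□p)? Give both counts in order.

For ¬□□◇p ∧ p:
a: ¬□□◇p is T, p is F. ✗
b: ¬□□◇p is T, p is F. ✗
c: ¬□□◇p is F, p is T. ✗
d: ¬□□◇p is T, p is T. ✓
e: ¬□□◇p is F, p is F. ✗
f: ¬□□◇p is T, p is T. ✓
— 2 worlds.
For □¬(p ∧ □□p):
a: successors {c, d}; ¬(p ∧ □□p) there: c:F, d:T. ✗
b: successors {a, b, e}; ¬(p ∧ □□p) there: a:T, b:T, e:T. ✓
c: successors {c}; ¬(p ∧ □□p) there: c:F. ✗
d: successors {c, f}; ¬(p ∧ □□p) there: c:F, f:T. ✗
e: successors {a, c}; ¬(p ∧ □□p) there: a:T, c:F. ✗
f: successors {b, e}; ¬(p ∧ □□p) there: b:T, e:T. ✓
— 2 worlds.

2 and 2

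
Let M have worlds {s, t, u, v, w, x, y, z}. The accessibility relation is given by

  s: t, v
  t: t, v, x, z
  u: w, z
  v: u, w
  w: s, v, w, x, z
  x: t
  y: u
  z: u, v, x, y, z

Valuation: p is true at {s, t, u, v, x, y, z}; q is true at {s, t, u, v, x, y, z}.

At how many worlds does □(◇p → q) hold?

5

s: successors {t, v}; ◇p → q there: t:T, v:T. ✓
t: successors {t, v, x, z}; ◇p → q there: t:T, v:T, x:T, z:T. ✓
u: successors {w, z}; ◇p → q there: w:F, z:T. ✗
v: successors {u, w}; ◇p → q there: u:T, w:F. ✗
w: successors {s, v, w, x, z}; ◇p → q there: s:T, v:T, w:F, x:T, z:T. ✗
x: successors {t}; ◇p → q there: t:T. ✓
y: successors {u}; ◇p → q there: u:T. ✓
z: successors {u, v, x, y, z}; ◇p → q there: u:T, v:T, x:T, y:T, z:T. ✓
Satisfying worlds: {s, t, x, y, z}.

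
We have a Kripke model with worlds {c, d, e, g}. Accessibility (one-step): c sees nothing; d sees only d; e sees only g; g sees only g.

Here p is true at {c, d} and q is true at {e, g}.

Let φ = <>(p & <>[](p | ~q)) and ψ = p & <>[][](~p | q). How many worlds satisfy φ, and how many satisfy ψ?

1 and 0

For <>(p & <>[](p | ~q)):
c: no successors, so <>(p & <>[](p | ~q)) fails. ✗
d: successors {d}; p & <>[](p | ~q) there: d:T. ✓
e: successors {g}; p & <>[](p | ~q) there: g:F. ✗
g: successors {g}; p & <>[](p | ~q) there: g:F. ✗
— 1 world.
For p & <>[][](~p | q):
c: p is T, <>[][](~p | q) is F. ✗
d: p is T, <>[][](~p | q) is F. ✗
e: p is F, <>[][](~p | q) is T. ✗
g: p is F, <>[][](~p | q) is T. ✗
— 0 worlds.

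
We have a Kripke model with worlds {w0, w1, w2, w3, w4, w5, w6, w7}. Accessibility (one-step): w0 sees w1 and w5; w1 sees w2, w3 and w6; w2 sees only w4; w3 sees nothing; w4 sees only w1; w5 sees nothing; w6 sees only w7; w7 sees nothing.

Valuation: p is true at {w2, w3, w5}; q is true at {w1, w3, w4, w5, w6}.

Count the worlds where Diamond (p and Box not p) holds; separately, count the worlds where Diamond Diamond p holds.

For Diamond (p and Box not p):
w0: successors {w1, w5}; p and Box not p there: w1:F, w5:T. ✓
w1: successors {w2, w3, w6}; p and Box not p there: w2:T, w3:T, w6:F. ✓
w2: successors {w4}; p and Box not p there: w4:F. ✗
w3: no successors, so Diamond (p and Box not p) fails. ✗
w4: successors {w1}; p and Box not p there: w1:F. ✗
w5: no successors, so Diamond (p and Box not p) fails. ✗
w6: successors {w7}; p and Box not p there: w7:F. ✗
w7: no successors, so Diamond (p and Box not p) fails. ✗
— 2 worlds.
For Diamond Diamond p:
w0: successors {w1, w5}; Diamond p there: w1:T, w5:F. ✓
w1: successors {w2, w3, w6}; Diamond p there: w2:F, w3:F, w6:F. ✗
w2: successors {w4}; Diamond p there: w4:F. ✗
w3: no successors, so Diamond Diamond p fails. ✗
w4: successors {w1}; Diamond p there: w1:T. ✓
w5: no successors, so Diamond Diamond p fails. ✗
w6: successors {w7}; Diamond p there: w7:F. ✗
w7: no successors, so Diamond Diamond p fails. ✗
— 2 worlds.

2 and 2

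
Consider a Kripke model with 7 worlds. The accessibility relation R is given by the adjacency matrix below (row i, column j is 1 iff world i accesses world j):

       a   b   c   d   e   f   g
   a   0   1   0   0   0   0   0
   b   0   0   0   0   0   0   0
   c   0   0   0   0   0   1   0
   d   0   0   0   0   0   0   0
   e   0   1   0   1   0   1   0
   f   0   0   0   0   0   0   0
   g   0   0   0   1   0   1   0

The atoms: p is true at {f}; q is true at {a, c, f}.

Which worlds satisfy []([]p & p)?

{b, c, d, f}

a: successors {b}; []p & p there: b:F. ✗
b: no successors, so []([]p & p) holds vacuously. ✓
c: successors {f}; []p & p there: f:T. ✓
d: no successors, so []([]p & p) holds vacuously. ✓
e: successors {b, d, f}; []p & p there: b:F, d:F, f:T. ✗
f: no successors, so []([]p & p) holds vacuously. ✓
g: successors {d, f}; []p & p there: d:F, f:T. ✗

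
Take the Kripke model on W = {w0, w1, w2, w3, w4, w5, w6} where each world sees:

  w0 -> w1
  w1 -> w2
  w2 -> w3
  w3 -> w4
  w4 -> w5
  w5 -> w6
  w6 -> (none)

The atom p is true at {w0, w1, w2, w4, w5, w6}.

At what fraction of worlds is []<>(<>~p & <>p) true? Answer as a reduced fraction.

1/7

w0: successors {w1}; <>(<>~p & <>p) there: w1:F. ✗
w1: successors {w2}; <>(<>~p & <>p) there: w2:F. ✗
w2: successors {w3}; <>(<>~p & <>p) there: w3:F. ✗
w3: successors {w4}; <>(<>~p & <>p) there: w4:F. ✗
w4: successors {w5}; <>(<>~p & <>p) there: w5:F. ✗
w5: successors {w6}; <>(<>~p & <>p) there: w6:F. ✗
w6: no successors, so []<>(<>~p & <>p) holds vacuously. ✓
That's 1 of 7 worlds, so 1/7.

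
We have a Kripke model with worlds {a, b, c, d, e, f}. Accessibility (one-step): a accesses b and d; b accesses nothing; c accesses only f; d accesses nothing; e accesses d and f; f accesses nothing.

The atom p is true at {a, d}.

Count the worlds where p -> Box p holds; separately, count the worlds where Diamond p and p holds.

5 and 1

For p -> Box p:
a: p is T, Box p is F. ✗
b: p is F, Box p is T. ✓
c: p is F, Box p is F. ✓
d: p is T, Box p is T. ✓
e: p is F, Box p is F. ✓
f: p is F, Box p is T. ✓
— 5 worlds.
For Diamond p and p:
a: Diamond p is T, p is T. ✓
b: Diamond p is F, p is F. ✗
c: Diamond p is F, p is F. ✗
d: Diamond p is F, p is T. ✗
e: Diamond p is T, p is F. ✗
f: Diamond p is F, p is F. ✗
— 1 world.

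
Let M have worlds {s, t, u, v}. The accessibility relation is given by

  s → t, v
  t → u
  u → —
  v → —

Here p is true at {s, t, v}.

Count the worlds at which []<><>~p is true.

2

s: successors {t, v}; <><>~p there: t:F, v:F. ✗
t: successors {u}; <><>~p there: u:F. ✗
u: no successors, so []<><>~p holds vacuously. ✓
v: no successors, so []<><>~p holds vacuously. ✓
Satisfying worlds: {u, v}.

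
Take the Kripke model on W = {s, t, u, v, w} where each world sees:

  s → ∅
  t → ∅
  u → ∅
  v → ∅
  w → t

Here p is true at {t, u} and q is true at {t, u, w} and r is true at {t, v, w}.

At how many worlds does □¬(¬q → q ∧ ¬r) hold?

4

s: no successors, so □¬(¬q → q ∧ ¬r) holds vacuously. ✓
t: no successors, so □¬(¬q → q ∧ ¬r) holds vacuously. ✓
u: no successors, so □¬(¬q → q ∧ ¬r) holds vacuously. ✓
v: no successors, so □¬(¬q → q ∧ ¬r) holds vacuously. ✓
w: successors {t}; ¬(¬q → q ∧ ¬r) there: t:F. ✗
Satisfying worlds: {s, t, u, v}.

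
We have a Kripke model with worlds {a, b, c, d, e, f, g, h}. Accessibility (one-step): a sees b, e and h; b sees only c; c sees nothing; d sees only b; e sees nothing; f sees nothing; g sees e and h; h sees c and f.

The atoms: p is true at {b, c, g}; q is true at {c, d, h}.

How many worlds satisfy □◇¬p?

3

a: successors {b, e, h}; ◇¬p there: b:F, e:F, h:T. ✗
b: successors {c}; ◇¬p there: c:F. ✗
c: no successors, so □◇¬p holds vacuously. ✓
d: successors {b}; ◇¬p there: b:F. ✗
e: no successors, so □◇¬p holds vacuously. ✓
f: no successors, so □◇¬p holds vacuously. ✓
g: successors {e, h}; ◇¬p there: e:F, h:T. ✗
h: successors {c, f}; ◇¬p there: c:F, f:F. ✗
Satisfying worlds: {c, e, f}.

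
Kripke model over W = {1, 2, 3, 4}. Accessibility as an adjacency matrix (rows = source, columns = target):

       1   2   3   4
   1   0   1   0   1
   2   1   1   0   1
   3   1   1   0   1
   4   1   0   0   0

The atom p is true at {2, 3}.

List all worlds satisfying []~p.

{4}

1: successors {2, 4}; ~p there: 2:F, 4:T. ✗
2: successors {1, 2, 4}; ~p there: 1:T, 2:F, 4:T. ✗
3: successors {1, 2, 4}; ~p there: 1:T, 2:F, 4:T. ✗
4: successors {1}; ~p there: 1:T. ✓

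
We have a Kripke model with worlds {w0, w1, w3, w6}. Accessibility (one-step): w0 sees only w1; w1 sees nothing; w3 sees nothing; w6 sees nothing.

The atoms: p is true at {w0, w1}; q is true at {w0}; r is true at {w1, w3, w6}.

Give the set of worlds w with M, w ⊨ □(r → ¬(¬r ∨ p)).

{w1, w3, w6}

w0: successors {w1}; r → ¬(¬r ∨ p) there: w1:F. ✗
w1: no successors, so □(r → ¬(¬r ∨ p)) holds vacuously. ✓
w3: no successors, so □(r → ¬(¬r ∨ p)) holds vacuously. ✓
w6: no successors, so □(r → ¬(¬r ∨ p)) holds vacuously. ✓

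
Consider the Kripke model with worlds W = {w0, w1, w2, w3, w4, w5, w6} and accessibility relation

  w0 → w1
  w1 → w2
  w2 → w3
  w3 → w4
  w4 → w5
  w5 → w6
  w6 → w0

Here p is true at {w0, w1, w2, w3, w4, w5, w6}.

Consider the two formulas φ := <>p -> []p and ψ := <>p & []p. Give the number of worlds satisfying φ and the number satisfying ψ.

For <>p -> []p:
w0: <>p is T, []p is T. ✓
w1: <>p is T, []p is T. ✓
w2: <>p is T, []p is T. ✓
w3: <>p is T, []p is T. ✓
w4: <>p is T, []p is T. ✓
w5: <>p is T, []p is T. ✓
w6: <>p is T, []p is T. ✓
— 7 worlds.
For <>p & []p:
w0: <>p is T, []p is T. ✓
w1: <>p is T, []p is T. ✓
w2: <>p is T, []p is T. ✓
w3: <>p is T, []p is T. ✓
w4: <>p is T, []p is T. ✓
w5: <>p is T, []p is T. ✓
w6: <>p is T, []p is T. ✓
— 7 worlds.

7 and 7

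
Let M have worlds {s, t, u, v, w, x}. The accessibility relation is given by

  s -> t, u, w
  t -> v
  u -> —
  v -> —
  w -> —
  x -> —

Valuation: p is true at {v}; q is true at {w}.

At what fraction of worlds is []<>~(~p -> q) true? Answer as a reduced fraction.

2/3

s: successors {t, u, w}; <>~(~p -> q) there: t:F, u:F, w:F. ✗
t: successors {v}; <>~(~p -> q) there: v:F. ✗
u: no successors, so []<>~(~p -> q) holds vacuously. ✓
v: no successors, so []<>~(~p -> q) holds vacuously. ✓
w: no successors, so []<>~(~p -> q) holds vacuously. ✓
x: no successors, so []<>~(~p -> q) holds vacuously. ✓
That's 4 of 6 worlds, so 4/6 = 2/3.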